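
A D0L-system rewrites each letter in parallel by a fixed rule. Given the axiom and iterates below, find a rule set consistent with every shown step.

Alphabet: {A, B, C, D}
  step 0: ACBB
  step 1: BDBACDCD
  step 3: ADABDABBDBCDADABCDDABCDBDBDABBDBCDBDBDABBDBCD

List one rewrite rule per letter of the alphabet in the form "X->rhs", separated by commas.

A->BDB, B->CD, C->A, D->DAB

  step 0 ⇒ step 1: ACBB ⇒ BDB·A·CD·CD
    A ↦ BDB
    B ↦ CD
    C ↦ A
    D ↦ DAB  (constrained at step 1)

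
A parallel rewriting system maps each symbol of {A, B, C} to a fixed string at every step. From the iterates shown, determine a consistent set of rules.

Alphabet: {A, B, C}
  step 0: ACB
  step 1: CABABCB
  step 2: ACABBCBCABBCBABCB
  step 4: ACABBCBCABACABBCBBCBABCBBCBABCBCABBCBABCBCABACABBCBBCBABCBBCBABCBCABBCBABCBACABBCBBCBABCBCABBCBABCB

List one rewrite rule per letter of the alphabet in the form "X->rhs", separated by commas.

A->CAB, B->BCB, C->A

  step 1 ⇒ step 2: CABABCB ⇒ A·CAB·BCB·CAB·BCB·A·BCB
    A ↦ CAB
    B ↦ BCB
    C ↦ A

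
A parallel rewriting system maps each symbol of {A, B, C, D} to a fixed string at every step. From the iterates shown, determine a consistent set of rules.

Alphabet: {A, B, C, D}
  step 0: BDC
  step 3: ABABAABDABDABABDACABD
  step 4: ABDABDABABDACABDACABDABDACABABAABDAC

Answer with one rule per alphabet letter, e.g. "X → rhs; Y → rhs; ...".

  step 3 ⇒ step 4: ABABAABDABDABABDACABD ⇒ AB·D·AB·D·AB·AB·D·AC·AB·D·AC·AB·D·AB·D·AC·AB·ABA·AB·D·AC
    A ↦ AB
    B ↦ D
    C ↦ ABA
    D ↦ AC

A->AB, B->D, C->ABA, D->AC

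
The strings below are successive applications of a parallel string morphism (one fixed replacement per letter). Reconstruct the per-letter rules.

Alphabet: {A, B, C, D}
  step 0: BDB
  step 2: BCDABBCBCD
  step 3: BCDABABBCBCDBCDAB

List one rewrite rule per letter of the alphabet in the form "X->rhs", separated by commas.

  step 2 ⇒ step 3: BCDABBCBCD ⇒ BC·D·AB·AB·BC·BC·D·BC·D·AB
    A ↦ AB
    B ↦ BC
    C ↦ D
    D ↦ AB

A->AB, B->BC, C->D, D->AB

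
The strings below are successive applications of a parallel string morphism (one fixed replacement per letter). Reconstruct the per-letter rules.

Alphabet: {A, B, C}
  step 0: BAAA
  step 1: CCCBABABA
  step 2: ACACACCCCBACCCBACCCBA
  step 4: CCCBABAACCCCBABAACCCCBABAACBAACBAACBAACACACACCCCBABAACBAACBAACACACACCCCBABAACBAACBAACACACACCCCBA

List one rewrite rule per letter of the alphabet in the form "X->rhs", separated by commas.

A->BA, B->CCC, C->AC

  step 1 ⇒ step 2: CCCBABABA ⇒ AC·AC·AC·CCC·BA·CCC·BA·CCC·BA
    A ↦ BA
    B ↦ CCC
    C ↦ AC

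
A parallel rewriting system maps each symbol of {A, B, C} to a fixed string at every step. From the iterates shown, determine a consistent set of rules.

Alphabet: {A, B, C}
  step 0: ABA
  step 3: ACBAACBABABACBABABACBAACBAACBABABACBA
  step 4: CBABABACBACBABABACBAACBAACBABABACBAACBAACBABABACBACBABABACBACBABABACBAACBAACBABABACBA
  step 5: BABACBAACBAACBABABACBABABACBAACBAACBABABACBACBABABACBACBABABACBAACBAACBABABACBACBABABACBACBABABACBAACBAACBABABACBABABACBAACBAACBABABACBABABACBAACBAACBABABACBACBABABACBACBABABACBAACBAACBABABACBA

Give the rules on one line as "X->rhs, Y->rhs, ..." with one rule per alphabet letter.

A->CBA, B->A, C->BAB

  step 4 ⇒ step 5: CBABABACBACBABABACBAACBAACBABABACBAACBAACBABABACBACBABABACBACBABABACBAACBAACBABABACBA ⇒ BAB·A·CBA·A·CBA·A·CBA·BAB·A·CBA·BAB·A·CBA·A·CBA·A·CBA·BAB·A·CBA·CBA·BAB·A·CBA·CBA·BAB·A·CBA·A·CBA·A·CBA·BAB·A·CBA·CBA·BAB·A·CBA·CBA·BAB·A·CBA·A·CBA·A·CBA·BAB·A·CBA·BAB·A·CBA·A·CBA·A·CBA·BAB·A·CBA·BAB·A·CBA·A·CBA·A·CBA·BAB·A·CBA·CBA·BAB·A·CBA·CBA·BAB·A·CBA·A·CBA·A·CBA·BAB·A·CBA
    A ↦ CBA
    B ↦ A
    C ↦ BAB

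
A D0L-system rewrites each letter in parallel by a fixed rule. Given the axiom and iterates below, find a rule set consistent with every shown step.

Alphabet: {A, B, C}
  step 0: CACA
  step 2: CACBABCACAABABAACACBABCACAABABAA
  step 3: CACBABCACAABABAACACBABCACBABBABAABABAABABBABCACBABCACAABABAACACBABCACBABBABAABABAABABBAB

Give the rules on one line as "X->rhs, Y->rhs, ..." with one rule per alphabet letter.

  step 2 ⇒ step 3: CACBABCACAABABAACACBABCACAABABAA ⇒ CAC·BAB·CAC·AA·BAB·AA·CAC·BAB·CAC·BAB·BAB·AA·BAB·AA·BAB·BAB·CAC·BAB·CAC·AA·BAB·AA·CAC·BAB·CAC·BAB·BAB·AA·BAB·AA·BAB·BAB
    A ↦ BAB
    B ↦ AA
    C ↦ CAC

A->BAB, B->AA, C->CAC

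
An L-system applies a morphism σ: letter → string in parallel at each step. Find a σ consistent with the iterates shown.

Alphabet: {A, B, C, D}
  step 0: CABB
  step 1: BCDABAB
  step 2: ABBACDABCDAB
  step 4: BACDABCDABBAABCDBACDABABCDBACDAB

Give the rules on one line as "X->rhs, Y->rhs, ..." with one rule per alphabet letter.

A->CD, B->AB, C->B, D->A

  step 1 ⇒ step 2: BCDABAB ⇒ AB·B·A·CD·AB·CD·AB
    A ↦ CD
    B ↦ AB
    C ↦ B
    D ↦ A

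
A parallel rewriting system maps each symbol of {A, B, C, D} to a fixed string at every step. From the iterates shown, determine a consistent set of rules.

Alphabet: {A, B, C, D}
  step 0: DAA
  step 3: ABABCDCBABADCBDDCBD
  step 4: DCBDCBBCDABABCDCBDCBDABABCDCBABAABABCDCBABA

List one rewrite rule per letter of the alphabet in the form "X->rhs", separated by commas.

A->D, B->CB, C->BCD, D->ABA

  step 3 ⇒ step 4: ABABCDCBABADCBDDCBD ⇒ D·CB·D·CB·BCD·ABA·BCD·CB·D·CB·D·ABA·BCD·CB·ABA·ABA·BCD·CB·ABA
    A ↦ D
    B ↦ CB
    C ↦ BCD
    D ↦ ABA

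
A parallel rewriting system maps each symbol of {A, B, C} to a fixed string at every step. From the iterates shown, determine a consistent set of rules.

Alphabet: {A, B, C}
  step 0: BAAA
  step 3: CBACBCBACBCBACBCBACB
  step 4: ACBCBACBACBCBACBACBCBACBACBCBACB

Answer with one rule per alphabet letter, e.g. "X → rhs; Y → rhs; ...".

A->CB, B->CB, C->A

  step 3 ⇒ step 4: CBACBCBACBCBACBCBACB ⇒ A·CB·CB·A·CB·A·CB·CB·A·CB·A·CB·CB·A·CB·A·CB·CB·A·CB
    A ↦ CB
    B ↦ CB
    C ↦ A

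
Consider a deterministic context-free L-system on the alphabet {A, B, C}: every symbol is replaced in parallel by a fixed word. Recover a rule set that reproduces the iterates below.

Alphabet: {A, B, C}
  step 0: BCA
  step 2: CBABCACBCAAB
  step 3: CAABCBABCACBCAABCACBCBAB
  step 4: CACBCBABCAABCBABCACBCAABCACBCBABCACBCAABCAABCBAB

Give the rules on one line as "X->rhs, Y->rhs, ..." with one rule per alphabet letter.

  step 3 ⇒ step 4: CAABCBABCACBCAABCACBCBAB ⇒ CA·CB·CB·AB·CA·AB·CB·AB·CA·CB·CA·AB·CA·CB·CB·AB·CA·CB·CA·AB·CA·AB·CB·AB
    A ↦ CB
    B ↦ AB
    C ↦ CA

A->CB, B->AB, C->CA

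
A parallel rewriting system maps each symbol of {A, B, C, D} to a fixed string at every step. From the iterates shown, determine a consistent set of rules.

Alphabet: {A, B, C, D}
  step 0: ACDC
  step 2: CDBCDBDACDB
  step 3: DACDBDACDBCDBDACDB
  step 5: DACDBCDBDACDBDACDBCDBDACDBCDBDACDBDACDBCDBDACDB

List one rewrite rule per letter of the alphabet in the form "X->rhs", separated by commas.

A->DB, B->DB, C->DA, D->C

  step 2 ⇒ step 3: CDBCDBDACDB ⇒ DA·C·DB·DA·C·DB·C·DB·DA·C·DB
    A ↦ DB
    B ↦ DB
    C ↦ DA
    D ↦ C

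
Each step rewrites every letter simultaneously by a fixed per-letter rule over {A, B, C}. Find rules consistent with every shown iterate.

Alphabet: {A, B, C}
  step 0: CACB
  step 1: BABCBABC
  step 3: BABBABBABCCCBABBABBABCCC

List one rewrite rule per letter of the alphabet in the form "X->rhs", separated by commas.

  step 0 ⇒ step 1: CACB ⇒ BAB·C·BAB·C
    A ↦ C
    B ↦ C
    C ↦ BAB

A->C, B->C, C->BAB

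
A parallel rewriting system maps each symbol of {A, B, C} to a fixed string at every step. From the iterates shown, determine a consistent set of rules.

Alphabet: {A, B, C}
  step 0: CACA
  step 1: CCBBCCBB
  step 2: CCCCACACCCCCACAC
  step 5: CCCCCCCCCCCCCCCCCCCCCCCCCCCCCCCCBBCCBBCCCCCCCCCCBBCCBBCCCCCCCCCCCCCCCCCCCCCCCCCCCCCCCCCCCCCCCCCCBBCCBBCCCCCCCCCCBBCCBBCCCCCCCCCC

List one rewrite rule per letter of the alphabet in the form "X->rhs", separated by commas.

A->BB, B->AC, C->CC

  step 1 ⇒ step 2: CCBBCCBB ⇒ CC·CC·AC·AC·CC·CC·AC·AC
    B ↦ AC
    C ↦ CC
  step 0 ⇒ step 1: CACA ⇒ CC·BB·CC·BB
    A ↦ BB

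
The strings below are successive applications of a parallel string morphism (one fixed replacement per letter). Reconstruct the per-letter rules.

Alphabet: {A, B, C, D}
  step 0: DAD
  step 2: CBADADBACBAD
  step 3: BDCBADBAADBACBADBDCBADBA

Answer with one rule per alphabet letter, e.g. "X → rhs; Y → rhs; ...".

A->AD, B->CB, C->BD, D->BA

  step 2 ⇒ step 3: CBADADBACBAD ⇒ BD·CB·AD·BA·AD·BA·CB·AD·BD·CB·AD·BA
    A ↦ AD
    B ↦ CB
    C ↦ BD
    D ↦ BA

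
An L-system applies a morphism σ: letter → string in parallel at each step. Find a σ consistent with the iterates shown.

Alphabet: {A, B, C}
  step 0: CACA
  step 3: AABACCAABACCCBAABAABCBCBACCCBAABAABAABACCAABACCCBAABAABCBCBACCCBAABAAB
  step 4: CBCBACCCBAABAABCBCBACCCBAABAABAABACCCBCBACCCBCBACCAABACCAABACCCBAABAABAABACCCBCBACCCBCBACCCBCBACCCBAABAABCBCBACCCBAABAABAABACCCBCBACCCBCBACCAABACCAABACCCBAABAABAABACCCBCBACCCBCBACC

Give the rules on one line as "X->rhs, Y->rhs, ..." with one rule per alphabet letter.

A->CB, B->ACC, C->AAB

  step 3 ⇒ step 4: AABACCAABACCCBAABAABCBCBACCCBAABAABAABACCAABACCCBAABAABCBCBACCCBAABAAB ⇒ CB·CB·ACC·CB·AAB·AAB·CB·CB·ACC·CB·AAB·AAB·AAB·ACC·CB·CB·ACC·CB·CB·ACC·AAB·ACC·AAB·ACC·CB·AAB·AAB·AAB·ACC·CB·CB·ACC·CB·CB·ACC·CB·CB·ACC·CB·AAB·AAB·CB·CB·ACC·CB·AAB·AAB·AAB·ACC·CB·CB·ACC·CB·CB·ACC·AAB·ACC·AAB·ACC·CB·AAB·AAB·AAB·ACC·CB·CB·ACC·CB·CB·ACC
    A ↦ CB
    B ↦ ACC
    C ↦ AAB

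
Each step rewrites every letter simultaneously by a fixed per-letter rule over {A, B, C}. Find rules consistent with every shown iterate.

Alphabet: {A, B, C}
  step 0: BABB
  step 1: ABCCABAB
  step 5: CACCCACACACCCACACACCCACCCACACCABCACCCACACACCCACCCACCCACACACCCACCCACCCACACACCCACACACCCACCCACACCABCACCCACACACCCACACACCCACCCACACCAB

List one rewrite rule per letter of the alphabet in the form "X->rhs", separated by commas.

  step 0 ⇒ step 1: BABB ⇒ AB·CC·AB·AB
    A ↦ CC
    B ↦ AB
    C ↦ CA  (constrained at step 1)

A->CC, B->AB, C->CA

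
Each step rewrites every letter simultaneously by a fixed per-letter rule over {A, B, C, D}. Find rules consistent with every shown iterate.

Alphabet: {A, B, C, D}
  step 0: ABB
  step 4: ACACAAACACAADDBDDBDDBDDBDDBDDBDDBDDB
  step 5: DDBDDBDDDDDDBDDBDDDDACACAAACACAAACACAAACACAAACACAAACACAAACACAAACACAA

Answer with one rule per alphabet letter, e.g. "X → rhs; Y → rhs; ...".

  step 4 ⇒ step 5: ACACAAACACAADDBDDBDDBDDBDDBDDBDDBDDB ⇒ DD·B·DD·B·DD·DD·DD·B·DD·B·DD·DD·AC·AC·AA·AC·AC·AA·AC·AC·AA·AC·AC·AA·AC·AC·AA·AC·AC·AA·AC·AC·AA·AC·AC·AA
    A ↦ DD
    B ↦ AA
    C ↦ B
    D ↦ AC

A->DD, B->AA, C->B, D->AC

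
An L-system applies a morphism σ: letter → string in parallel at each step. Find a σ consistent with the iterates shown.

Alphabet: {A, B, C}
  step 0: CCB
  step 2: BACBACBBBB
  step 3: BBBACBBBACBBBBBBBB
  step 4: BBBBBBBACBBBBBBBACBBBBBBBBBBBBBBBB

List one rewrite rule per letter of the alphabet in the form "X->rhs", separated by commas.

A->B, B->BB, C->AC

  step 3 ⇒ step 4: BBBACBBBACBBBBBBBB ⇒ BB·BB·BB·B·AC·BB·BB·BB·B·AC·BB·BB·BB·BB·BB·BB·BB·BB
    A ↦ B
    B ↦ BB
    C ↦ AC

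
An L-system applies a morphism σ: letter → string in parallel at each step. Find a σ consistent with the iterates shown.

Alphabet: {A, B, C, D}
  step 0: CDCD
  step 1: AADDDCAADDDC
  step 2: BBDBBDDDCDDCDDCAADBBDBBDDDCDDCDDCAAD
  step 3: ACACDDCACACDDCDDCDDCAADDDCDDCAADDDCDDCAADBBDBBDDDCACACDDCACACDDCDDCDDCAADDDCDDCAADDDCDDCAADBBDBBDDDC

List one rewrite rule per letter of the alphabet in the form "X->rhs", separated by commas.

A->BBD, B->AC, C->AAD, D->DDC

  step 2 ⇒ step 3: BBDBBDDDCDDCDDCAADBBDBBDDDCDDCDDCAAD ⇒ AC·AC·DDC·AC·AC·DDC·DDC·DDC·AAD·DDC·DDC·AAD·DDC·DDC·AAD·BBD·BBD·DDC·AC·AC·DDC·AC·AC·DDC·DDC·DDC·AAD·DDC·DDC·AAD·DDC·DDC·AAD·BBD·BBD·DDC
    A ↦ BBD
    B ↦ AC
    C ↦ AAD
    D ↦ DDC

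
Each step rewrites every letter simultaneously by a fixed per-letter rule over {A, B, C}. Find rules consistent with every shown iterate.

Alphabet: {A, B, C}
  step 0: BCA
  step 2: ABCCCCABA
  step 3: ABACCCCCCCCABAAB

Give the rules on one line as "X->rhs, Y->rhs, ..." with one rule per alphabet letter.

  step 2 ⇒ step 3: ABCCCCABA ⇒ AB·A·CC·CC·CC·CC·AB·A·AB
    A ↦ AB
    B ↦ A
    C ↦ CC

A->AB, B->A, C->CC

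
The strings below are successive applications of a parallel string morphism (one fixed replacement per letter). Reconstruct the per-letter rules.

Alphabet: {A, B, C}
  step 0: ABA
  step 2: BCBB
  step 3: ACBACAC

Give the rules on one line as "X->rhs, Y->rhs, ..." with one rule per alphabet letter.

  step 2 ⇒ step 3: BCBB ⇒ AC·B·AC·AC
    B ↦ AC
    C ↦ B
    A ↦ C  (constrained at step 0)

A->C, B->AC, C->B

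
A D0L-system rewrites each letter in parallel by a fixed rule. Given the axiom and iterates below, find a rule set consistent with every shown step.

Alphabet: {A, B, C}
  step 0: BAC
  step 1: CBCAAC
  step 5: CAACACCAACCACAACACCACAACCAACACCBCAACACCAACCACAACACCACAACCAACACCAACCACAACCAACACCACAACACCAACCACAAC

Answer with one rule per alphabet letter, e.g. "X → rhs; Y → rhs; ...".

A->CA, B->CB, C->AC

  step 0 ⇒ step 1: BAC ⇒ CB·CA·AC
    A ↦ CA
    B ↦ CB
    C ↦ AC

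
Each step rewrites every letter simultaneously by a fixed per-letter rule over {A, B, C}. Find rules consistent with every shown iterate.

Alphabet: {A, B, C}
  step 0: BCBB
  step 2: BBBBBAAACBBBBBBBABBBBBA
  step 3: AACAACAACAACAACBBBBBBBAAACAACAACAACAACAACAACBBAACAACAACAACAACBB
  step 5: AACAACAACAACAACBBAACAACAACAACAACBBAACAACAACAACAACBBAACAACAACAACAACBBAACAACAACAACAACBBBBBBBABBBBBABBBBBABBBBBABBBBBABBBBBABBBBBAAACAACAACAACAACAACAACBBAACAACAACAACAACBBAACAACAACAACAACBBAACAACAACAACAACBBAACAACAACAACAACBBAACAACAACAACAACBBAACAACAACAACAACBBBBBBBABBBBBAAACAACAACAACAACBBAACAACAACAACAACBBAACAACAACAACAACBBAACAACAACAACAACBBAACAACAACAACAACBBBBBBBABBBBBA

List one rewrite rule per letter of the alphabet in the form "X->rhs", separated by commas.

  step 2 ⇒ step 3: BBBBBAAACBBBBBBBABBBBBA ⇒ AAC·AAC·AAC·AAC·AAC·BB·BB·BB·BA·AAC·AAC·AAC·AAC·AAC·AAC·AAC·BB·AAC·AAC·AAC·AAC·AAC·BB
    A ↦ BB
    B ↦ AAC
    C ↦ BA

A->BB, B->AAC, C->BA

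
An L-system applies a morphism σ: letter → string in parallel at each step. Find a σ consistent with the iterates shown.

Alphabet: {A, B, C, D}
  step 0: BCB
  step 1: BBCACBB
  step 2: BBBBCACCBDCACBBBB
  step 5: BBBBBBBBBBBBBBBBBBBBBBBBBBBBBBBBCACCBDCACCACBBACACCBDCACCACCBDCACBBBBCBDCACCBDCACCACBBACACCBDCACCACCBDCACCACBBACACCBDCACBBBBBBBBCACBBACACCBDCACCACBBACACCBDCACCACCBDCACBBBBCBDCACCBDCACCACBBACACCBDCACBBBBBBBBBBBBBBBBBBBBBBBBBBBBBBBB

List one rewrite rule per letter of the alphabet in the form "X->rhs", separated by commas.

A->CBD, B->BB, C->CAC, D->A

  step 1 ⇒ step 2: BBCACBB ⇒ BB·BB·CAC·CBD·CAC·BB·BB
    A ↦ CBD
    B ↦ BB
    C ↦ CAC
    D ↦ A  (constrained at step 2)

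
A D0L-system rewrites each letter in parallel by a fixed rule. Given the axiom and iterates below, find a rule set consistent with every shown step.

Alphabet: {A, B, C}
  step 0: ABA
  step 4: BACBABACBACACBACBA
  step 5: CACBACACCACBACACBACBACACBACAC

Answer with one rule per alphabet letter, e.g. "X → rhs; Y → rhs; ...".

  step 4 ⇒ step 5: BACBABACBACACBACBA ⇒ CA·C·BA·CA·C·CA·C·BA·CA·C·BA·C·BA·CA·C·BA·CA·C
    A ↦ C
    B ↦ CA
    C ↦ BA

A->C, B->CA, C->BA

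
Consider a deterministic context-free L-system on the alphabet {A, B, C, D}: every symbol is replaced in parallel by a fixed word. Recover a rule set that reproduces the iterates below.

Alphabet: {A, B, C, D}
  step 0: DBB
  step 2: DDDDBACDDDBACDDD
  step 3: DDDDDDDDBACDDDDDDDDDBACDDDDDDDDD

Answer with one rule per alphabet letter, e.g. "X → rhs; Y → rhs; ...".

A->DD, B->BAC, C->D, D->DD

  step 2 ⇒ step 3: DDDDBACDDDBACDDD ⇒ DD·DD·DD·DD·BAC·DD·D·DD·DD·DD·BAC·DD·D·DD·DD·DD
    A ↦ DD
    B ↦ BAC
    C ↦ D
    D ↦ DD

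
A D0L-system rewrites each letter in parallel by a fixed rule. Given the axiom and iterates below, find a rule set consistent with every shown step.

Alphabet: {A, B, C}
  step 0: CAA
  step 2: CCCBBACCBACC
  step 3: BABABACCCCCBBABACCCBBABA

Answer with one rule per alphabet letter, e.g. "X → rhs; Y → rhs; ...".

A->CB, B->CC, C->BA

  step 2 ⇒ step 3: CCCBBACCBACC ⇒ BA·BA·BA·CC·CC·CB·BA·BA·CC·CB·BA·BA
    A ↦ CB
    B ↦ CC
    C ↦ BA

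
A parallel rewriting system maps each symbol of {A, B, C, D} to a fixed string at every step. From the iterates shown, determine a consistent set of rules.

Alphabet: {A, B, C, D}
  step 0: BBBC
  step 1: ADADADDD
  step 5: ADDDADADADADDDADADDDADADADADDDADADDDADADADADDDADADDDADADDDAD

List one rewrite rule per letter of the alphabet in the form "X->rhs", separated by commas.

  step 0 ⇒ step 1: BBBC ⇒ AD·AD·AD·DD
    B ↦ AD
    C ↦ DD
    A ↦ BC  (constrained at step 1)
    D ↦ B  (constrained at step 1)

A->BC, B->AD, C->DD, D->B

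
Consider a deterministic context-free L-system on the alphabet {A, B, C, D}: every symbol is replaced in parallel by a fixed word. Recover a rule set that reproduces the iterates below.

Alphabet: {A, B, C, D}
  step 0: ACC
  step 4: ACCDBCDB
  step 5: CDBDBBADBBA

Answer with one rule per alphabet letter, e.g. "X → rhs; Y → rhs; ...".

  step 4 ⇒ step 5: ACCDBCDB ⇒ C·DB·DB·B·A·DB·B·A
    A ↦ C
    B ↦ A
    C ↦ DB
    D ↦ B

A->C, B->A, C->DB, D->B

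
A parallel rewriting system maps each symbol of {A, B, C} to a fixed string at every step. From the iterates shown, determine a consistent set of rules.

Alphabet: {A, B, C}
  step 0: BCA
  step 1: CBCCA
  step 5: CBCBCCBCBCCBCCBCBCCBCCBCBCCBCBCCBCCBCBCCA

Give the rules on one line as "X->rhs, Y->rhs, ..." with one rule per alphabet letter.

A->CA, B->C, C->BC

  step 0 ⇒ step 1: BCA ⇒ C·BC·CA
    A ↦ CA
    B ↦ C
    C ↦ BC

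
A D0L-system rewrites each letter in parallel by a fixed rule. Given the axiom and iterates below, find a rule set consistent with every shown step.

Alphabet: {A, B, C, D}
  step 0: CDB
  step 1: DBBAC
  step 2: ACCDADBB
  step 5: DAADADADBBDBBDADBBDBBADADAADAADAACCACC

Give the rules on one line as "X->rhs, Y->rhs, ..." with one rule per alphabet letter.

  step 1 ⇒ step 2: DBBAC ⇒ A·C·C·DA·DBB
    A ↦ DA
    B ↦ C
    C ↦ DBB
    D ↦ A

A->DA, B->C, C->DBB, D->A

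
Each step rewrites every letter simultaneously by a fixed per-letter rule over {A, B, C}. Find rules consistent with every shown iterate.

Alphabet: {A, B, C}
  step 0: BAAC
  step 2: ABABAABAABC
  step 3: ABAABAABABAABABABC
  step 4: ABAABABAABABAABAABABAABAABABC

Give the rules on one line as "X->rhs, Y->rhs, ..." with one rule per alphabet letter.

  step 3 ⇒ step 4: ABAABAABABAABABABC ⇒ AB·A·AB·AB·A·AB·AB·A·AB·A·AB·AB·A·AB·A·AB·A·BC
    A ↦ AB
    B ↦ A
    C ↦ BC

A->AB, B->A, C->BC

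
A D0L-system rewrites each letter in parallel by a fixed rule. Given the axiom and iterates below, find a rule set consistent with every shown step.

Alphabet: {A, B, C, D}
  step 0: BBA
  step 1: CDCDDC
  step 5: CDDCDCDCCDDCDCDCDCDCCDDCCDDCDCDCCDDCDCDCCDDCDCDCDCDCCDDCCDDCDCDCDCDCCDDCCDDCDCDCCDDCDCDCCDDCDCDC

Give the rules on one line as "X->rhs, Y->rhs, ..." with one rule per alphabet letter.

A->DC, B->CD, C->AA, D->BA

  step 0 ⇒ step 1: BBA ⇒ CD·CD·DC
    A ↦ DC
    B ↦ CD
    C ↦ AA  (constrained at step 1)
    D ↦ BA  (constrained at step 1)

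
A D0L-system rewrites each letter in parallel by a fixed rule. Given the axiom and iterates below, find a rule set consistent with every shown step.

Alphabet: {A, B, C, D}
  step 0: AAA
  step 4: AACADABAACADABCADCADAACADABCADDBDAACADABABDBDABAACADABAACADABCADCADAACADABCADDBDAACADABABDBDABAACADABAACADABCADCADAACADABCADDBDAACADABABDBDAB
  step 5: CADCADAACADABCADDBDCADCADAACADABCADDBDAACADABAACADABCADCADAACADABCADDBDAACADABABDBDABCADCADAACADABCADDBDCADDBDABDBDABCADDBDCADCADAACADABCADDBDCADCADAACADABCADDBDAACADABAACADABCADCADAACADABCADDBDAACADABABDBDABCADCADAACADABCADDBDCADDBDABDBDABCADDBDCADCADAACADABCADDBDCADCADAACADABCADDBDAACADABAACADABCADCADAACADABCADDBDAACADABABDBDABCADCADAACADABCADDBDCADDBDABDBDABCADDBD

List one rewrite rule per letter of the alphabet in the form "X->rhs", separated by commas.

A->CAD, B->DBD, C->AA, D->AB

  step 4 ⇒ step 5: AACADABAACADABCADCADAACADABCADDBDAACADABABDBDABAACADABAACADABCADCADAACADABCADDBDAACADABABDBDABAACADABAACADABCADCADAACADABCADDBDAACADABABDBDAB ⇒ CAD·CAD·AA·CAD·AB·CAD·DBD·CAD·CAD·AA·CAD·AB·CAD·DBD·AA·CAD·AB·AA·CAD·AB·CAD·CAD·AA·CAD·AB·CAD·DBD·AA·CAD·AB·AB·DBD·AB·CAD·CAD·AA·CAD·AB·CAD·DBD·CAD·DBD·AB·DBD·AB·CAD·DBD·CAD·CAD·AA·CAD·AB·CAD·DBD·CAD·CAD·AA·CAD·AB·CAD·DBD·AA·CAD·AB·AA·CAD·AB·CAD·CAD·AA·CAD·AB·CAD·DBD·AA·CAD·AB·AB·DBD·AB·CAD·CAD·AA·CAD·AB·CAD·DBD·CAD·DBD·AB·DBD·AB·CAD·DBD·CAD·CAD·AA·CAD·AB·CAD·DBD·CAD·CAD·AA·CAD·AB·CAD·DBD·AA·CAD·AB·AA·CAD·AB·CAD·CAD·AA·CAD·AB·CAD·DBD·AA·CAD·AB·AB·DBD·AB·CAD·CAD·AA·CAD·AB·CAD·DBD·CAD·DBD·AB·DBD·AB·CAD·DBD
    A ↦ CAD
    B ↦ DBD
    C ↦ AA
    D ↦ AB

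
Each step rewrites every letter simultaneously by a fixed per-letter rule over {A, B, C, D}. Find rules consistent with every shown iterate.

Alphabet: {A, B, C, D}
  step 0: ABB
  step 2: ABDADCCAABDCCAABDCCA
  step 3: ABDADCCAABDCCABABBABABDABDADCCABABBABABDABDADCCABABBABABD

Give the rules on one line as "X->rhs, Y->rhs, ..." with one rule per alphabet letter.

  step 2 ⇒ step 3: ABDADCCAABDCCAABDCCA ⇒ ABD·AD·CCA·ABD·CCA·BAB·BAB·ABD·ABD·AD·CCA·BAB·BAB·ABD·ABD·AD·CCA·BAB·BAB·ABD
    A ↦ ABD
    B ↦ AD
    C ↦ BAB
    D ↦ CCA

A->ABD, B->AD, C->BAB, D->CCA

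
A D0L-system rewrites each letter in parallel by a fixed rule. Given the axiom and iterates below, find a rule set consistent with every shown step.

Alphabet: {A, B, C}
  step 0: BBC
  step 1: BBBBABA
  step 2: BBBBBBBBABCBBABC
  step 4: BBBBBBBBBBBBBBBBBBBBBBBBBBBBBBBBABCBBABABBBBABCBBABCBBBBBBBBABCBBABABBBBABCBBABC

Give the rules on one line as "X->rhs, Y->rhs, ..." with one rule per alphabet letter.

  step 1 ⇒ step 2: BBBBABA ⇒ BB·BB·BB·BB·ABC·BB·ABC
    A ↦ ABC
    B ↦ BB
  step 0 ⇒ step 1: BBC ⇒ BB·BB·ABA
    C ↦ ABA

A->ABC, B->BB, C->ABA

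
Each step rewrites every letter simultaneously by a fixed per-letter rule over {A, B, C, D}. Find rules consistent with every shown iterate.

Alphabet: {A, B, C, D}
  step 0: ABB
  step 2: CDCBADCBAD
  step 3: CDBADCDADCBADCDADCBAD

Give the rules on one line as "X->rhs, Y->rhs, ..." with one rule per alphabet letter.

A->C, B->AD, C->CD, D->BAD

  step 2 ⇒ step 3: CDCBADCBAD ⇒ CD·BAD·CD·AD·C·BAD·CD·AD·C·BAD
    A ↦ C
    B ↦ AD
    C ↦ CD
    D ↦ BAD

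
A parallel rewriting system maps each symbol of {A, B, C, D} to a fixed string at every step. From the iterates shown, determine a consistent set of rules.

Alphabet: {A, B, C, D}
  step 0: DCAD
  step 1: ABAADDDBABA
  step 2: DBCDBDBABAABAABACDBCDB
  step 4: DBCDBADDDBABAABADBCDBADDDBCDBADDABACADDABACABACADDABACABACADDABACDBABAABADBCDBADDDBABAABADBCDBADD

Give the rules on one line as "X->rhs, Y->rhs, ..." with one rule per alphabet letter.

A->DB, B->C, C->ADD, D->ABA

  step 1 ⇒ step 2: ABAADDDBABA ⇒ DB·C·DB·DB·ABA·ABA·ABA·C·DB·C·DB
    A ↦ DB
    B ↦ C
    D ↦ ABA
  step 0 ⇒ step 1: DCAD ⇒ ABA·ADD·DB·ABA
    C ↦ ADD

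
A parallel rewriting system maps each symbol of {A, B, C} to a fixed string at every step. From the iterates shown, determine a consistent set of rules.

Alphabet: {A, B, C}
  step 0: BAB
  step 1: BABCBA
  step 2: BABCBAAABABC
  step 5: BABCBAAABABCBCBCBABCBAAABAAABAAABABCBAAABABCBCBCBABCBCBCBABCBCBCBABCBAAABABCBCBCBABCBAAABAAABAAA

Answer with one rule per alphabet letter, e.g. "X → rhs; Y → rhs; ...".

A->BC, B->BA, C->AA

  step 1 ⇒ step 2: BABCBA ⇒ BA·BC·BA·AA·BA·BC
    A ↦ BC
    B ↦ BA
    C ↦ AA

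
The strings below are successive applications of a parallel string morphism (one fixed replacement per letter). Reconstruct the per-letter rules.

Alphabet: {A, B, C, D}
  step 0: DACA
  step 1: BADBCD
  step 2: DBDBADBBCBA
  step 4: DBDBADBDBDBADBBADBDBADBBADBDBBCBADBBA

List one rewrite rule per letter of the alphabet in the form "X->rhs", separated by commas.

A->D, B->DB, C->BC, D->BA

  step 1 ⇒ step 2: BADBCD ⇒ DB·D·BA·DB·BC·BA
    A ↦ D
    B ↦ DB
    C ↦ BC
    D ↦ BA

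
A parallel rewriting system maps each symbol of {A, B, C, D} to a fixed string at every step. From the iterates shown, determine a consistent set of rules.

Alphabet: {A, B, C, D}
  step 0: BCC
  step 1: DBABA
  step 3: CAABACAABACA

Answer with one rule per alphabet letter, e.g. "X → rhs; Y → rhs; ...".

A->CA, B->D, C->BA, D->A

  step 0 ⇒ step 1: BCC ⇒ D·BA·BA
    B ↦ D
    C ↦ BA
    A ↦ CA  (constrained at step 1)
    D ↦ A  (constrained at step 1)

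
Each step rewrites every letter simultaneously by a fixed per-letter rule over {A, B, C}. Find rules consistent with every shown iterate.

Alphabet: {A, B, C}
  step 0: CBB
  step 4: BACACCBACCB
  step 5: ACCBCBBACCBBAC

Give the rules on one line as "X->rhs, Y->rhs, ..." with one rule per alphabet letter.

A->C, B->AC, C->B

  step 4 ⇒ step 5: BACACCBACCB ⇒ AC·C·B·C·B·B·AC·C·B·B·AC
    A ↦ C
    B ↦ AC
    C ↦ B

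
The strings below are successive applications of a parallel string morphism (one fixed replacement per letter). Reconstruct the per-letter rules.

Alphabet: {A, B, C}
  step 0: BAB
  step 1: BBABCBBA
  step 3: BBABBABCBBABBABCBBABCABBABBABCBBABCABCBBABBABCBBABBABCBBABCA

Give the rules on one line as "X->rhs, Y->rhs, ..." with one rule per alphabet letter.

  step 0 ⇒ step 1: BAB ⇒ BBA·BC·BBA
    A ↦ BC
    B ↦ BBA
    C ↦ BCA  (constrained at step 1)

A->BC, B->BBA, C->BCA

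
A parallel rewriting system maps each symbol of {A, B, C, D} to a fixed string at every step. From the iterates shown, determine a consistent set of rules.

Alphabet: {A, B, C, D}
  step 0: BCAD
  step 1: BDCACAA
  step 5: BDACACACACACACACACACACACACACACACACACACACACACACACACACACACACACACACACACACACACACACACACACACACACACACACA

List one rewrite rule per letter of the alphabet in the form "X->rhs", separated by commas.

  step 0 ⇒ step 1: BCAD ⇒ BD·CA·CA·A
    A ↦ CA
    B ↦ BD
    C ↦ CA
    D ↦ A

A->CA, B->BD, C->CA, D->A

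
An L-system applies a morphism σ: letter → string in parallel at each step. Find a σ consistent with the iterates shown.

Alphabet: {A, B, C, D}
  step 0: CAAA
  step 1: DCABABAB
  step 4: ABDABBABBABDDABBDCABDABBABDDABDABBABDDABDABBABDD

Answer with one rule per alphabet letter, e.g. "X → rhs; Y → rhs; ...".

A->AB, B->D, C->DC, D->ABB

  step 0 ⇒ step 1: CAAA ⇒ DC·AB·AB·AB
    A ↦ AB
    C ↦ DC
    B ↦ D  (constrained at step 1)
    D ↦ ABB  (constrained at step 1)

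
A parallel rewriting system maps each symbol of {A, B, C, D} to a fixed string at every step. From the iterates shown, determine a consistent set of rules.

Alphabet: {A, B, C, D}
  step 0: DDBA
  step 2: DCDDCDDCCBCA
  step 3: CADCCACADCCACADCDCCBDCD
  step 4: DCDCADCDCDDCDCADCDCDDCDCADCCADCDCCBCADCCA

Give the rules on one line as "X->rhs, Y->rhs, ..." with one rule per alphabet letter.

A->D, B->CB, C->DC, D->CA

  step 3 ⇒ step 4: CADCCACADCCACADCDCCBDCD ⇒ DC·D·CA·DC·DC·D·DC·D·CA·DC·DC·D·DC·D·CA·DC·CA·DC·DC·CB·CA·DC·CA
    A ↦ D
    B ↦ CB
    C ↦ DC
    D ↦ CA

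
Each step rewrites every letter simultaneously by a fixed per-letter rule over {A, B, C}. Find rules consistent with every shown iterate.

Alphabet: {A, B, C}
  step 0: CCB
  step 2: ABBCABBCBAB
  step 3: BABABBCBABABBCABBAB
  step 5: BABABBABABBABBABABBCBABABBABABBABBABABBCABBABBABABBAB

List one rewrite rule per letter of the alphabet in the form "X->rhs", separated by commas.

  step 2 ⇒ step 3: ABBCABBCBAB ⇒ B·AB·AB·BC·B·AB·AB·BC·AB·B·AB
    A ↦ B
    B ↦ AB
    C ↦ BC

A->B, B->AB, C->BC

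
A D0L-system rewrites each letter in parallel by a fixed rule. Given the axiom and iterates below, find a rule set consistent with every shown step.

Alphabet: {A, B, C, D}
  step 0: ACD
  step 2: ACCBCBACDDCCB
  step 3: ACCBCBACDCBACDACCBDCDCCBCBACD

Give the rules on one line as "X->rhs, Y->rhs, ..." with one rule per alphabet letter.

A->AC, B->ACD, C->CB, D->DC

  step 2 ⇒ step 3: ACCBCBACDDCCB ⇒ AC·CB·CB·ACD·CB·ACD·AC·CB·DC·DC·CB·CB·ACD
    A ↦ AC
    B ↦ ACD
    C ↦ CB
    D ↦ DC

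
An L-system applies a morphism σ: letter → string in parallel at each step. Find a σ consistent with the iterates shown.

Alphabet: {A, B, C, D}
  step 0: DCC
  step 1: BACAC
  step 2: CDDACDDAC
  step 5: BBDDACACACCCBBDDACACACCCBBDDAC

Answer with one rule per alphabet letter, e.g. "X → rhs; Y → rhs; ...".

A->DD, B->C, C->AC, D->B

  step 1 ⇒ step 2: BACAC ⇒ C·DD·AC·DD·AC
    A ↦ DD
    B ↦ C
    C ↦ AC
  step 0 ⇒ step 1: DCC ⇒ B·AC·AC
    D ↦ B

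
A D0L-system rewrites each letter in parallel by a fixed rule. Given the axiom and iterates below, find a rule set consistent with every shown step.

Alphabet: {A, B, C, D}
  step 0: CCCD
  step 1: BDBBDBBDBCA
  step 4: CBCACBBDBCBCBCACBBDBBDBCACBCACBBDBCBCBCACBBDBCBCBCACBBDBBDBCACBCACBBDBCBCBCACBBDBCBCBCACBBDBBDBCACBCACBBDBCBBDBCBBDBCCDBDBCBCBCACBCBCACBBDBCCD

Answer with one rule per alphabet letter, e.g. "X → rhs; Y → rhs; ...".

A->CCD, B->CB, C->BDB, D->CA

  step 0 ⇒ step 1: CCCD ⇒ BDB·BDB·BDB·CA
    C ↦ BDB
    D ↦ CA
    A ↦ CCD  (constrained at step 1)
    B ↦ CB  (constrained at step 1)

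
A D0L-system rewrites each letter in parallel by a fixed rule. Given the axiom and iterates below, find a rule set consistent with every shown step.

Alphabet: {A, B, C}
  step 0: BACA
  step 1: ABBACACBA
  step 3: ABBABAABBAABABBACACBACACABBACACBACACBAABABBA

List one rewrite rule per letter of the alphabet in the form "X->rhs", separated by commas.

  step 0 ⇒ step 1: BACA ⇒ AB·BA·CAC·BA
    A ↦ BA
    B ↦ AB
    C ↦ CAC

A->BA, B->AB, C->CAC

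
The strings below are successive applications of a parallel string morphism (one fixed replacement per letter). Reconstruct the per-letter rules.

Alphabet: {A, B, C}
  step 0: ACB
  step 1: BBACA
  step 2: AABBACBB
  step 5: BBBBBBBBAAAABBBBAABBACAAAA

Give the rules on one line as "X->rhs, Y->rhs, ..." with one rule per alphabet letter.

  step 1 ⇒ step 2: BBACA ⇒ A·A·BB·AC·BB
    A ↦ BB
    B ↦ A
    C ↦ AC

A->BB, B->A, C->AC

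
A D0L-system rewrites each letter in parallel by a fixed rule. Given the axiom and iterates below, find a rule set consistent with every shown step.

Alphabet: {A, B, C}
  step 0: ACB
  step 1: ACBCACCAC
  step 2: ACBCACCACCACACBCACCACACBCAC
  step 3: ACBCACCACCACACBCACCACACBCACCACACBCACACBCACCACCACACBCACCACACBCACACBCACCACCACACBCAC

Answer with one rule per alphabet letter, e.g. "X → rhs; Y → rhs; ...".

  step 2 ⇒ step 3: ACBCACCACCACACBCACCACACBCAC ⇒ ACB·CAC·CAC·CAC·ACB·CAC·CAC·ACB·CAC·CAC·ACB·CAC·ACB·CAC·CAC·CAC·ACB·CAC·CAC·ACB·CAC·ACB·CAC·CAC·CAC·ACB·CAC
    A ↦ ACB
    B ↦ CAC
    C ↦ CAC

A->ACB, B->CAC, C->CAC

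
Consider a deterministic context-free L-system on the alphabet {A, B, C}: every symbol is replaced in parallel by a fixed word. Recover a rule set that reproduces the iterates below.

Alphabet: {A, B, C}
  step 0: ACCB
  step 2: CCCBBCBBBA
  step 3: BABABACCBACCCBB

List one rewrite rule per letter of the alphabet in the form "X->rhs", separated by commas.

  step 2 ⇒ step 3: CCCBBCBBBA ⇒ BA·BA·BA·C·C·BA·C·C·C·BB
    A ↦ BB
    B ↦ C
    C ↦ BA

A->BB, B->C, C->BA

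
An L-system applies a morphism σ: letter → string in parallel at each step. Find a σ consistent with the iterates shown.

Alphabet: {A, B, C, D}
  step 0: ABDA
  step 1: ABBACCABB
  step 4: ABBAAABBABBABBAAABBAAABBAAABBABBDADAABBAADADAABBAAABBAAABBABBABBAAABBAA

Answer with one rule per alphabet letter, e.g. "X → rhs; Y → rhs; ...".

  step 0 ⇒ step 1: ABDA ⇒ ABB·A·CC·ABB
    A ↦ ABB
    B ↦ A
    D ↦ CC
    C ↦ DA  (constrained at step 1)

A->ABB, B->A, C->DA, D->CC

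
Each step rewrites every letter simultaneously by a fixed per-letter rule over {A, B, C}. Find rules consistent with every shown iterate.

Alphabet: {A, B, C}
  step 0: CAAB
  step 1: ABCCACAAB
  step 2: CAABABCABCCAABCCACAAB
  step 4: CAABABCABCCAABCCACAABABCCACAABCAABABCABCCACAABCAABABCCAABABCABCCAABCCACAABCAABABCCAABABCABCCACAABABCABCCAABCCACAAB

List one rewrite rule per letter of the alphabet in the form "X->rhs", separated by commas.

  step 1 ⇒ step 2: ABCCACAAB ⇒ CA·AB·ABC·ABC·CA·ABC·CA·CA·AB
    A ↦ CA
    B ↦ AB
    C ↦ ABC

A->CA, B->AB, C->ABC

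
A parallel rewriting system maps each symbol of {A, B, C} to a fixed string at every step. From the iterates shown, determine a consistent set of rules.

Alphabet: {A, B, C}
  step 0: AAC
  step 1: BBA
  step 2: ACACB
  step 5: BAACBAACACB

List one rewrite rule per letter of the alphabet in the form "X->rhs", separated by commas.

A->B, B->AC, C->A

  step 1 ⇒ step 2: BBA ⇒ AC·AC·B
    A ↦ B
    B ↦ AC
  step 0 ⇒ step 1: AAC ⇒ B·B·A
    C ↦ A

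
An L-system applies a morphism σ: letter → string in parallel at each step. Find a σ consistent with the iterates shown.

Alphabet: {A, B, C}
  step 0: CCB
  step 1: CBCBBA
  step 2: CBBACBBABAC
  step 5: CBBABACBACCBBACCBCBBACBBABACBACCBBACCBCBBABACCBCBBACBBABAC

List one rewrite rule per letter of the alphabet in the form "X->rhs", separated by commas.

A->C, B->BA, C->CB

  step 1 ⇒ step 2: CBCBBA ⇒ CB·BA·CB·BA·BA·C
    A ↦ C
    B ↦ BA
    C ↦ CB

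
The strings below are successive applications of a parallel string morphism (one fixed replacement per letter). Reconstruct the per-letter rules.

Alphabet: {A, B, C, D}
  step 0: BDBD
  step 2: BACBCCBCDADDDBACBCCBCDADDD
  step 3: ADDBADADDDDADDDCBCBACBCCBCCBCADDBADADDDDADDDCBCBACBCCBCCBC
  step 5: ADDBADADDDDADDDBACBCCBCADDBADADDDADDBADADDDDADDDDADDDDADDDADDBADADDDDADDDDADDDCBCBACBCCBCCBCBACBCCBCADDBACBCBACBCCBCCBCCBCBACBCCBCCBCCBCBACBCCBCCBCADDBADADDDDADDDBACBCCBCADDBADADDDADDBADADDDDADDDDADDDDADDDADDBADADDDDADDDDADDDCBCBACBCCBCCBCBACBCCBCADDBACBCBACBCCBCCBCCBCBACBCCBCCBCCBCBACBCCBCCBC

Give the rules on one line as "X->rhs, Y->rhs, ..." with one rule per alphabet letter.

  step 2 ⇒ step 3: BACBCCBCDADDDBACBCCBCDADDD ⇒ ADD·BA·D·ADD·D·D·ADD·D·CBC·BA·CBC·CBC·CBC·ADD·BA·D·ADD·D·D·ADD·D·CBC·BA·CBC·CBC·CBC
    A ↦ BA
    B ↦ ADD
    C ↦ D
    D ↦ CBC

A->BA, B->ADD, C->D, D->CBC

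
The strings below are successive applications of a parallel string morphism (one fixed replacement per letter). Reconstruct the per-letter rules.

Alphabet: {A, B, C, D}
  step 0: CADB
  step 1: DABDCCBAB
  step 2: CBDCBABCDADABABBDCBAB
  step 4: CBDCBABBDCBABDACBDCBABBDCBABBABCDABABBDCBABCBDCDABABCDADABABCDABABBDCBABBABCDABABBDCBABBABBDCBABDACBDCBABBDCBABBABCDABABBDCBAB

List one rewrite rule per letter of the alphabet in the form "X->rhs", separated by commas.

  step 1 ⇒ step 2: DABDCCBAB ⇒ C·BDC·BAB·C·DA·DA·BAB·BDC·BAB
    A ↦ BDC
    B ↦ BAB
    C ↦ DA
    D ↦ C

A->BDC, B->BAB, C->DA, D->C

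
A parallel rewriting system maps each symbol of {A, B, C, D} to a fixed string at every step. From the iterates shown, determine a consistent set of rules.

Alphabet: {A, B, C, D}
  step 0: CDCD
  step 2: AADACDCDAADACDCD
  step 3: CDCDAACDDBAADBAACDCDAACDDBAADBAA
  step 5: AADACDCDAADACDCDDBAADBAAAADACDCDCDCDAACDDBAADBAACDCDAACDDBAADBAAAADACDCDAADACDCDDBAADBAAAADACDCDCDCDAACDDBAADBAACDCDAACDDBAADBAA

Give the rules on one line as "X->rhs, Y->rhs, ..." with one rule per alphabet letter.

A->CD, B->DA, C->DB, D->AA

  step 2 ⇒ step 3: AADACDCDAADACDCD ⇒ CD·CD·AA·CD·DB·AA·DB·AA·CD·CD·AA·CD·DB·AA·DB·AA
    A ↦ CD
    C ↦ DB
    D ↦ AA
    B ↦ DA  (constrained at step 3)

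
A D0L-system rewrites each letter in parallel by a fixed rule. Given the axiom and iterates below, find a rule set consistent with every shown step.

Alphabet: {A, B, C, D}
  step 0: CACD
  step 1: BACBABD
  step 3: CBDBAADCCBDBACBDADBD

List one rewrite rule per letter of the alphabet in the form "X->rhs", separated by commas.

A->C, B->AD, C->BA, D->BD

  step 0 ⇒ step 1: CACD ⇒ BA·C·BA·BD
    A ↦ C
    C ↦ BA
    D ↦ BD
    B ↦ AD  (constrained at step 1)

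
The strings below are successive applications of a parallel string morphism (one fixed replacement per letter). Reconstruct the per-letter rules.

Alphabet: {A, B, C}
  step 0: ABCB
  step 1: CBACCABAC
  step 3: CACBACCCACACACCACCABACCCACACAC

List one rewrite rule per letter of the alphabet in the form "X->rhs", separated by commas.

A->C, B->BAC, C->CA

  step 0 ⇒ step 1: ABCB ⇒ C·BAC·CA·BAC
    A ↦ C
    B ↦ BAC
    C ↦ CA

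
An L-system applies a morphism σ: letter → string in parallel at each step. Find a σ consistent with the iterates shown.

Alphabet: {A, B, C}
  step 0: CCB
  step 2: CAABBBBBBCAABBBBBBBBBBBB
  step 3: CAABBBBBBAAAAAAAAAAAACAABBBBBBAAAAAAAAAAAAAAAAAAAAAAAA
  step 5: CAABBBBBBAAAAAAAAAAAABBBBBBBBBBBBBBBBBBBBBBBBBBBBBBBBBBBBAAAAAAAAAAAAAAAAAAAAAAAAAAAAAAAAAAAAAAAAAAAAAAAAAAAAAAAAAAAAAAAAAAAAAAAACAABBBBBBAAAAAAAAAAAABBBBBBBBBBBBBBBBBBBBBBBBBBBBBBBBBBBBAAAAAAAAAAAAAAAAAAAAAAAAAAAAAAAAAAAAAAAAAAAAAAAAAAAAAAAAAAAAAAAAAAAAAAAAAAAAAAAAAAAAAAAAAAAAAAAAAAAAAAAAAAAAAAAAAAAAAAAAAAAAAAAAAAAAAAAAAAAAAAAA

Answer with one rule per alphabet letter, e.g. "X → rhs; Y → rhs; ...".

  step 2 ⇒ step 3: CAABBBBBBCAABBBBBBBBBBBB ⇒ CAA·BBB·BBB·AA·AA·AA·AA·AA·AA·CAA·BBB·BBB·AA·AA·AA·AA·AA·AA·AA·AA·AA·AA·AA·AA
    A ↦ BBB
    B ↦ AA
    C ↦ CAA

A->BBB, B->AA, C->CAA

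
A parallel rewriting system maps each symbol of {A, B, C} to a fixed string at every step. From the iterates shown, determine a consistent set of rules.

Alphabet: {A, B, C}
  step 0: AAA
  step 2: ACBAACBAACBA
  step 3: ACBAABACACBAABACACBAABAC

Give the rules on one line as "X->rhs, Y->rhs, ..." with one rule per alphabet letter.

A->AC, B->AB, C->BA

  step 2 ⇒ step 3: ACBAACBAACBA ⇒ AC·BA·AB·AC·AC·BA·AB·AC·AC·BA·AB·AC
    A ↦ AC
    B ↦ AB
    C ↦ BA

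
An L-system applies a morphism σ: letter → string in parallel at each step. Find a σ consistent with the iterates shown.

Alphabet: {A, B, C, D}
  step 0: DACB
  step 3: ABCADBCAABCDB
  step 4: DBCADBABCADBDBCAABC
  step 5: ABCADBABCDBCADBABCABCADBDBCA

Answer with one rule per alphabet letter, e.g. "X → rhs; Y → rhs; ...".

  step 4 ⇒ step 5: DBCADBABCADBDBCAABC ⇒ AB·C·A·DB·AB·C·DB·C·A·DB·AB·C·AB·C·A·DB·DB·C·A
    A ↦ DB
    B ↦ C
    C ↦ A
    D ↦ AB

A->DB, B->C, C->A, D->AB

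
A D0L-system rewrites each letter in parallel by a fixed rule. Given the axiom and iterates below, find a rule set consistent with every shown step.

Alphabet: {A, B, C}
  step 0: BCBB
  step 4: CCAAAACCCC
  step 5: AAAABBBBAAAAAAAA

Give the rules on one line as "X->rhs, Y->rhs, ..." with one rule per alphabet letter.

  step 4 ⇒ step 5: CCAAAACCCC ⇒ AA·AA·B·B·B·B·AA·AA·AA·AA
    A ↦ B
    C ↦ AA
    B ↦ C  (constrained at step 0)

A->B, B->C, C->AA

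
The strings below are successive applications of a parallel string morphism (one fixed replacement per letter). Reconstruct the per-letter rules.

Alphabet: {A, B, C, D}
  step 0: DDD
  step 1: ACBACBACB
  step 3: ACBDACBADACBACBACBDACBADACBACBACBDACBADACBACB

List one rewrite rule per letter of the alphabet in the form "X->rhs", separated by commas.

A->D, B->CDD, C->AD, D->ACB

  step 0 ⇒ step 1: DDD ⇒ ACB·ACB·ACB
    D ↦ ACB
    A ↦ D  (constrained at step 1)
    B ↦ CDD  (constrained at step 1)
    C ↦ AD  (constrained at step 1)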